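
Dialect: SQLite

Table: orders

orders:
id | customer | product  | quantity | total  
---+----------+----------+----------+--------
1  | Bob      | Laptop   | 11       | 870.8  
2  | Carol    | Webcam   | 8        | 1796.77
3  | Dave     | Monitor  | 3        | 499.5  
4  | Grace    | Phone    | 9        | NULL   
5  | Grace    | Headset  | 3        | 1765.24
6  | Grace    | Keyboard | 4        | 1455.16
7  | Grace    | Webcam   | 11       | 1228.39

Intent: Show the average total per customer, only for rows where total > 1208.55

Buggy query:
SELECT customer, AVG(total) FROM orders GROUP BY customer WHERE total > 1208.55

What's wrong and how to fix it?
Bug: Row-level WHERE must come before GROUP BY in the clause order

Fix: Move the WHERE clause before GROUP BY

Corrected query:
SELECT customer, AVG(total) FROM orders WHERE total > 1208.55 GROUP BY customer

Result:
customer | AVG(total)
---------+-----------
Carol    | 1796.77   
Grace    | 1482.93   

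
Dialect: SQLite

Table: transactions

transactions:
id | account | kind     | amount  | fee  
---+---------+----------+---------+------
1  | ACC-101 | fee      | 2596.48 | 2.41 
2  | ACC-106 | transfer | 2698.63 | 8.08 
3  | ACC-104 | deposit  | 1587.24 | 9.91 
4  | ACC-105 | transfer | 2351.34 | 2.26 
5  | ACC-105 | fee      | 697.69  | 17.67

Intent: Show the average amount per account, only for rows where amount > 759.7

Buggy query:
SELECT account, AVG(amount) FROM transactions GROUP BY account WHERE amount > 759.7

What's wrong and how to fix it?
Bug: Row-level WHERE must come before GROUP BY in the clause order

Fix: Move the WHERE clause before GROUP BY

Corrected query:
SELECT account, AVG(amount) FROM transactions WHERE amount > 759.7 GROUP BY account

Result:
account | AVG(amount)
--------+------------
ACC-101 | 2596.48    
ACC-104 | 1587.24    
ACC-105 | 2351.34    
ACC-106 | 2698.63    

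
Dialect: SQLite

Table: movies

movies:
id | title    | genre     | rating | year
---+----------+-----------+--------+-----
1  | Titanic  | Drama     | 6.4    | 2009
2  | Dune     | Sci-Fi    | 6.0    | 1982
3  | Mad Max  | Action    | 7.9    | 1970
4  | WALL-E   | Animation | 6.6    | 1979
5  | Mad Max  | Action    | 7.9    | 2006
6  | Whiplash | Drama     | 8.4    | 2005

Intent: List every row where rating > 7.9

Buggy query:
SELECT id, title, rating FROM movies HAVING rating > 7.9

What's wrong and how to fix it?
Bug: HAVING filters the output of aggregation, but this query has no GROUP BY and no aggregate functions, so SQLite rejects it (HAVING clause on a non-aggregate query); the condition here is per row

Fix: Use WHERE for row-level filtering

Corrected query:
SELECT id, title, rating FROM movies WHERE rating > 7.9

Result:
id | title    | rating
---+----------+-------
6  | Whiplash | 8.4   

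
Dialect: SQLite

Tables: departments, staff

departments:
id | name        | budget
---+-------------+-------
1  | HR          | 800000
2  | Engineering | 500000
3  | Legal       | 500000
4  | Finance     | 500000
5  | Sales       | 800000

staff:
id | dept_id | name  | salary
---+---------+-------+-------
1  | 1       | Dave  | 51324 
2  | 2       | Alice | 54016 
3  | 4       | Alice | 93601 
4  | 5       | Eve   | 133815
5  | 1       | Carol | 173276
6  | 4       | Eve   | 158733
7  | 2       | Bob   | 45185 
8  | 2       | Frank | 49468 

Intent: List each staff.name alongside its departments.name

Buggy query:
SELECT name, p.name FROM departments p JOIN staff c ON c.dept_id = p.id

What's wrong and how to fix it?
Bug: Both tables have a 'name' column; the unqualified reference is ambiguous

Fix: Qualify the column with its table alias (c.name)

Corrected query:
SELECT c.name, p.name FROM departments p JOIN staff c ON c.dept_id = p.id

Result:
name  | name       
------+------------
Dave  | HR         
Alice | Engineering
Alice | Finance    
Eve   | Sales      
Carol | HR         
Eve   | Finance    
Bob   | Engineering
Frank | Engineering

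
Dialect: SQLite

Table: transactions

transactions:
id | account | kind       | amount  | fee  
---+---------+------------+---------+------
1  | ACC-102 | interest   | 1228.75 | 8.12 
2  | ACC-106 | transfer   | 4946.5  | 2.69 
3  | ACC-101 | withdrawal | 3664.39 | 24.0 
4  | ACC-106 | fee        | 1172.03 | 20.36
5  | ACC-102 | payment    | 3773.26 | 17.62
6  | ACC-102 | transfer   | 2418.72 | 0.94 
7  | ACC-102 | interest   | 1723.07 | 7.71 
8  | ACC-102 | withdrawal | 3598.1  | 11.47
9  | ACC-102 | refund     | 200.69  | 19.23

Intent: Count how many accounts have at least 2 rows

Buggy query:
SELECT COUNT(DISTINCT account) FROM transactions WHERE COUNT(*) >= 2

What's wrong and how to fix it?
Bug: COUNT(*) cannot appear in WHERE; the per-group count doesn't exist yet

Fix: Use a subquery that GROUPs and filters with HAVING, then count its rows

Corrected query:
SELECT COUNT(*) FROM (SELECT account FROM transactions GROUP BY account HAVING COUNT(*) >= 2)

Result:
COUNT(*)
--------
2       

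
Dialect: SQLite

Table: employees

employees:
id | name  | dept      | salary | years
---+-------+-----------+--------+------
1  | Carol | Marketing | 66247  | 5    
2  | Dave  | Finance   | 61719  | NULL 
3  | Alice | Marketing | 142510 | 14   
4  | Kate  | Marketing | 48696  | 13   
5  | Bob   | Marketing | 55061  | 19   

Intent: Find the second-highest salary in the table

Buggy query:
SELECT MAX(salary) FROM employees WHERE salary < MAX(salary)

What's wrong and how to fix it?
Bug: MAX(salary) on the right of the comparison is an aggregate-in-WHERE error

Fix: Compute the overall MAX in a subquery, then take MAX of rows below it

Corrected query:
SELECT MAX(salary) FROM employees WHERE salary < (SELECT MAX(salary) FROM employees)

Result:
MAX(salary)
-----------
66247      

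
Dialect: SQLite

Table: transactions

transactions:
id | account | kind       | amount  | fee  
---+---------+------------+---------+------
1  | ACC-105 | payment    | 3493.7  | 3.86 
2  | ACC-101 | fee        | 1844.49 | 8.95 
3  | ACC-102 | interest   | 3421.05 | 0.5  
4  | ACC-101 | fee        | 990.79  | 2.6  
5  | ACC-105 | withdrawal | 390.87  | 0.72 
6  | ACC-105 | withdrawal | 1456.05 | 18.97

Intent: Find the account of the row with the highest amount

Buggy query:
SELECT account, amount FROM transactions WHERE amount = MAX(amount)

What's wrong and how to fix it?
Bug: MAX(amount) is an aggregate and cannot be used directly in WHERE

Fix: Wrap MAX in a scalar subquery so WHERE compares against a single value

Corrected query:
SELECT account, amount FROM transactions WHERE amount = (SELECT MAX(amount) FROM transactions)

Result:
account | amount
--------+-------
ACC-105 | 3493.7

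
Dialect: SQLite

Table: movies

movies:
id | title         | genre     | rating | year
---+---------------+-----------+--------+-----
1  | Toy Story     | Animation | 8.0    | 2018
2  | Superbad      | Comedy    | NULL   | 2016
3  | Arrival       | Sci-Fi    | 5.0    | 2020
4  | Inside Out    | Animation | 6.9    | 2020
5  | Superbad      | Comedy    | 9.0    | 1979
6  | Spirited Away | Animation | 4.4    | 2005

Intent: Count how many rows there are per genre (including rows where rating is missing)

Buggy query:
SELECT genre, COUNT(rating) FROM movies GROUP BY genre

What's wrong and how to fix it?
Bug: COUNT(rating) skips NULLs, so groups with missing rating are undercounted

Fix: Use COUNT(*) to count all rows regardless of NULL

Corrected query:
SELECT genre, COUNT(*) FROM movies GROUP BY genre

Result:
genre     | COUNT(*)
----------+---------
Animation | 3       
Comedy    | 2       
Sci-Fi    | 1       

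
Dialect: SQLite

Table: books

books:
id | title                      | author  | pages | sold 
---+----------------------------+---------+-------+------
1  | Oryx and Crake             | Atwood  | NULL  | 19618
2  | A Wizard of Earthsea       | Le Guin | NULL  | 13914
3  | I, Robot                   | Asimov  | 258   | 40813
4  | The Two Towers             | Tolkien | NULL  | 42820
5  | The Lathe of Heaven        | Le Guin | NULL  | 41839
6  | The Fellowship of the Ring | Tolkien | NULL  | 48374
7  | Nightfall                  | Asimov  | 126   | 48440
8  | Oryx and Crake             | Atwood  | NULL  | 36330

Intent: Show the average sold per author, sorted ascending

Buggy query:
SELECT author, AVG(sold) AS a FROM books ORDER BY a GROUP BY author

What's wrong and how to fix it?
Bug: GROUP BY must precede ORDER BY

Fix: Reorder: SELECT … FROM … GROUP BY … ORDER BY …

Corrected query:
SELECT author, AVG(sold) AS a FROM books GROUP BY author ORDER BY a

Result:
author  | a      
--------+--------
Le Guin | 27876.5
Atwood  | 27974  
Asimov  | 44626.5
Tolkien | 45597  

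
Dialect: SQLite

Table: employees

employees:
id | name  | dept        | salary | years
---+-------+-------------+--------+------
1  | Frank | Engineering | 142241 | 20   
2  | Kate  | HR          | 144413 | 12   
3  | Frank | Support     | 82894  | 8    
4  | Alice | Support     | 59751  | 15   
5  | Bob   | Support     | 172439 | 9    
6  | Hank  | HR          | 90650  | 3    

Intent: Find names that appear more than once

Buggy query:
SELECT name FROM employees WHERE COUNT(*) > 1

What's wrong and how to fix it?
Bug: COUNT(*) is an aggregate and cannot be used in WHERE

Fix: Group first, then use HAVING for the count condition

Corrected query:
SELECT name FROM employees GROUP BY name HAVING COUNT(*) > 1

Result:
name 
-----
Frank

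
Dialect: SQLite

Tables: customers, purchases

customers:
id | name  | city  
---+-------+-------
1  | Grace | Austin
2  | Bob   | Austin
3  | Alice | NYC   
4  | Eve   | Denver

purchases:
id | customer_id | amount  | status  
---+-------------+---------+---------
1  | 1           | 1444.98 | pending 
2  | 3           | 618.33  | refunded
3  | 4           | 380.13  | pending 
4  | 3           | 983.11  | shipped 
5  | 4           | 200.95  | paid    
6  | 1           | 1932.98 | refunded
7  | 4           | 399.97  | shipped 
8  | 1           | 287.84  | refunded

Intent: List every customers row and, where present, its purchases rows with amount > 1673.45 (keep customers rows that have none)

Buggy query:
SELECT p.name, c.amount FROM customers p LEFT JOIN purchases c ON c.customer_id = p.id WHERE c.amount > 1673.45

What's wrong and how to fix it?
Bug: Filtering c.amount in WHERE discards the NULL rows produced by LEFT JOIN, turning it into an inner join

Fix: Put 'c.amount > 1673.45' in the JOIN's ON clause instead of WHERE

Corrected query:
SELECT p.name, c.amount FROM customers p LEFT JOIN purchases c ON c.customer_id = p.id AND c.amount > 1673.45

Result:
name  | amount 
------+--------
Grace | 1932.98
Bob   | NULL   
Alice | NULL   
Eve   | NULL   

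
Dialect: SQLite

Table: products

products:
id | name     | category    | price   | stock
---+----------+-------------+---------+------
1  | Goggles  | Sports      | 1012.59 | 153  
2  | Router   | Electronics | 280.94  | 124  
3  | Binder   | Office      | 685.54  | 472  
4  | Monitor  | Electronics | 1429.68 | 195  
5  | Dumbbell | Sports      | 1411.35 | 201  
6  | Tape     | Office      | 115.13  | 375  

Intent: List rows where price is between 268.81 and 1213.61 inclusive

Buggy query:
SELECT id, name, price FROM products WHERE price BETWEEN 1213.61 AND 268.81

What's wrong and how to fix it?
Bug: The bounds are reversed; BETWEEN a AND b requires a <= b to match anything

Fix: Swap the bounds so the smaller value comes first

Corrected query:
SELECT id, name, price FROM products WHERE price BETWEEN 268.81 AND 1213.61

Result:
id | name    | price  
---+---------+--------
1  | Goggles | 1012.59
2  | Router  | 280.94 
3  | Binder  | 685.54 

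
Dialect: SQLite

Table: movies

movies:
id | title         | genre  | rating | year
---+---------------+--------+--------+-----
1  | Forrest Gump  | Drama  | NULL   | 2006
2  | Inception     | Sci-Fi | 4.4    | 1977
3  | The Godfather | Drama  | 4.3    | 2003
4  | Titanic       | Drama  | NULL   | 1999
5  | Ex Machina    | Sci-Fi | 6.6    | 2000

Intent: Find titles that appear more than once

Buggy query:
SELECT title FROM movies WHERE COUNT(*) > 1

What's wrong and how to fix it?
Bug: COUNT(*) is an aggregate and cannot be used in WHERE

Fix: GROUP BY title, then filter groups with HAVING COUNT(*) > 1

Corrected query:
SELECT title FROM movies GROUP BY title HAVING COUNT(*) > 1

Result:
(no rows)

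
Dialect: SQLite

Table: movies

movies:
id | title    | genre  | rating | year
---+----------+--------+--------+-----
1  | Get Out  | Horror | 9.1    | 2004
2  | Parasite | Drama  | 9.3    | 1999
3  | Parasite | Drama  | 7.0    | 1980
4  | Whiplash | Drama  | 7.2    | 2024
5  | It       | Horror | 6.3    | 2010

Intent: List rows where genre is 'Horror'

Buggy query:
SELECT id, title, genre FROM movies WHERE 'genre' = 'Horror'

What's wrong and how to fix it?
Bug: Single quotes denote string literals in SQL; the column name is being compared as a constant string

Fix: Reference the column as genre without single quotes

Corrected query:
SELECT id, title, genre FROM movies WHERE genre = 'Horror'

Result:
id | title   | genre 
---+---------+-------
1  | Get Out | Horror
5  | It      | Horror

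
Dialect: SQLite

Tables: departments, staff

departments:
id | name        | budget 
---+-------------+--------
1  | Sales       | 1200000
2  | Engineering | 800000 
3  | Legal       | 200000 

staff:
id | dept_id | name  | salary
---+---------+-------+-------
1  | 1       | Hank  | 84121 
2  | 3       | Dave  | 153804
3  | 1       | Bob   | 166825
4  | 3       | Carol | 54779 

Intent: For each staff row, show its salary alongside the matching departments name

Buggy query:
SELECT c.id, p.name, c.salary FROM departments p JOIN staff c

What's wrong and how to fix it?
Bug: Missing join condition: each staff row is matched to all departments rows instead of just its own

Fix: Add ON c.dept_id = p.id to the JOIN

Corrected query:
SELECT c.id, p.name, c.salary FROM departments p JOIN staff c ON c.dept_id = p.id

Result:
id | name  | salary
---+-------+-------
1  | Sales | 84121 
2  | Legal | 153804
3  | Sales | 166825
4  | Legal | 54779 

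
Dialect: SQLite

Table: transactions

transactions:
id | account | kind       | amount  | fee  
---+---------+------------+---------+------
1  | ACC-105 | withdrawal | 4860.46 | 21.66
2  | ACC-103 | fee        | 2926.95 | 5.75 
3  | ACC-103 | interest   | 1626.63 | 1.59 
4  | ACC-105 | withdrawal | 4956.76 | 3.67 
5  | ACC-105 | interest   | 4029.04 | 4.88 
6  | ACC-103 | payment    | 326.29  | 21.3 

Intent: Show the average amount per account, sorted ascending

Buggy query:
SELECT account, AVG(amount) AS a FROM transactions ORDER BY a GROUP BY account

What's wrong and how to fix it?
Bug: GROUP BY must precede ORDER BY

Fix: Move ORDER BY to the end, after GROUP BY

Corrected query:
SELECT account, AVG(amount) AS a FROM transactions GROUP BY account ORDER BY a

Result:
account | a          
--------+------------
ACC-103 | 1626.623333
ACC-105 | 4615.42    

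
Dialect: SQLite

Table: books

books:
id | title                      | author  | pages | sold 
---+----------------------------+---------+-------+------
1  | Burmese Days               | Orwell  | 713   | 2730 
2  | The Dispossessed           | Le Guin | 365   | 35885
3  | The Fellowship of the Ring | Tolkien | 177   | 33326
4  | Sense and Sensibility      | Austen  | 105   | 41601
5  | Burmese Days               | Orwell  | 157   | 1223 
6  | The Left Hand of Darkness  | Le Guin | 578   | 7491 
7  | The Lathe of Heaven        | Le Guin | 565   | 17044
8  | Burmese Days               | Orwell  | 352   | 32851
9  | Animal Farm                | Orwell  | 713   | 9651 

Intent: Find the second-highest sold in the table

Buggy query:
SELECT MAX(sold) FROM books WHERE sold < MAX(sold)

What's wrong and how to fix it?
Bug: The inner MAX is an aggregate inside WHERE, which is not allowed

Fix: Put the inner MAX in a scalar subquery

Corrected query:
SELECT MAX(sold) FROM books WHERE sold < (SELECT MAX(sold) FROM books)

Result:
MAX(sold)
---------
35885    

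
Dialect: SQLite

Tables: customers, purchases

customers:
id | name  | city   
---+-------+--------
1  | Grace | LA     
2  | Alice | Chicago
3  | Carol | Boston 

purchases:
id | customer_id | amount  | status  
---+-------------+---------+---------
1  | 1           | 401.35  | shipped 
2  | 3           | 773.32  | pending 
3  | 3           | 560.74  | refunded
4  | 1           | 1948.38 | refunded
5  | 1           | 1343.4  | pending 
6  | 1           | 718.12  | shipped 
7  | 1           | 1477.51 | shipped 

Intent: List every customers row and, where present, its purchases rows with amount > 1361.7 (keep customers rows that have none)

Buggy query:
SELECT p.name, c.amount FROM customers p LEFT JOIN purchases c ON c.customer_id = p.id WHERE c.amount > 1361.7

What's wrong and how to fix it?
Bug: A WHERE condition on the right-hand table after LEFT JOIN drops unmatched parents

Fix: Put 'c.amount > 1361.7' in the JOIN's ON clause instead of WHERE

Corrected query:
SELECT p.name, c.amount FROM customers p LEFT JOIN purchases c ON c.customer_id = p.id AND c.amount > 1361.7

Result:
name  | amount 
------+--------
Grace | 1477.51
Grace | 1948.38
Alice | NULL   
Carol | NULL   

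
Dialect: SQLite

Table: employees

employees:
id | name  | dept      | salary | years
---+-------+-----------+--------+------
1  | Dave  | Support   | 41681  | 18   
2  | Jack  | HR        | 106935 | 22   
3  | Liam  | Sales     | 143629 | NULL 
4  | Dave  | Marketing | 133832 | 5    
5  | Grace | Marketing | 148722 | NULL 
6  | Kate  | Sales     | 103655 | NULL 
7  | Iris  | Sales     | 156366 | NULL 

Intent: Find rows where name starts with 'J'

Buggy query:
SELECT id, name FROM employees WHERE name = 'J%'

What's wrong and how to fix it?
Bug: Wildcards only work with LIKE; '=' treats '%' as a literal character

Fix: Use LIKE for wildcard pattern matching

Corrected query:
SELECT id, name FROM employees WHERE name LIKE 'J%'

Result:
id | name
---+-----
2  | Jack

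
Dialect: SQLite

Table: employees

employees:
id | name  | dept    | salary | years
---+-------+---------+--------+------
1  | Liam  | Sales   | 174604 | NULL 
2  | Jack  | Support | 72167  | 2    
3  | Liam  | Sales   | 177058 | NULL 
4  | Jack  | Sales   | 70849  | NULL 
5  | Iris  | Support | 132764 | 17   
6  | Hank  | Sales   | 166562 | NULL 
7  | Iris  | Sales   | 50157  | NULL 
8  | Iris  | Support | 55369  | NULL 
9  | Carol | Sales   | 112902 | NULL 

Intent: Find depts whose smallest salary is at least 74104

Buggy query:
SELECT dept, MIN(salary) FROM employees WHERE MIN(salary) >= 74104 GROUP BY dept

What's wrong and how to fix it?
Bug: MIN() in WHERE is a misuse of aggregate

Fix: Use HAVING for the per-group MIN condition

Corrected query:
SELECT dept, MIN(salary) FROM employees GROUP BY dept HAVING MIN(salary) >= 74104

Result:
(no rows)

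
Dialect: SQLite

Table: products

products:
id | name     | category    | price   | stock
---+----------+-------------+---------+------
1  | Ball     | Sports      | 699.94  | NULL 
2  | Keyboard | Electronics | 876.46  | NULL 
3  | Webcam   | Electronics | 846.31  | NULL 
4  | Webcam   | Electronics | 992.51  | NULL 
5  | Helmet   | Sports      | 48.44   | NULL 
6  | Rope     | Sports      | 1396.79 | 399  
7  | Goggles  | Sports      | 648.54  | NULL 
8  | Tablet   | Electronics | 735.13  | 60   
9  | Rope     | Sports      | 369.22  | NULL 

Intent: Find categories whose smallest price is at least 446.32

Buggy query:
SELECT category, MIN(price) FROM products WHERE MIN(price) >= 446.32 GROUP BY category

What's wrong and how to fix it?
Bug: MIN() in WHERE is a misuse of aggregate

Fix: Replace WHERE with HAVING after the GROUP BY

Corrected query:
SELECT category, MIN(price) FROM products GROUP BY category HAVING MIN(price) >= 446.32

Result:
category    | MIN(price)
------------+-----------
Electronics | 735.13    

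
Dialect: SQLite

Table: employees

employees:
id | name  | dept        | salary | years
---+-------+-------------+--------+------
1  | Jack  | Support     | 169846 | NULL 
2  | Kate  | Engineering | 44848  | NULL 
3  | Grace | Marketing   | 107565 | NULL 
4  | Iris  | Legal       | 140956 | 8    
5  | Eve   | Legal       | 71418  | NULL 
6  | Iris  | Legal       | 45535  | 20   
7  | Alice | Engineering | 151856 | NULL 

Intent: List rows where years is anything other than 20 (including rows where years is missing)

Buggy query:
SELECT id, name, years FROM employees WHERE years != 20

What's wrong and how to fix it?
Bug: 'years != 20' is unknown when years is NULL, so NULL rows are silently excluded

Fix: Add an explicit OR years IS NULL to include the missing-value rows

Corrected query:
SELECT id, name, years FROM employees WHERE years != 20 OR years IS NULL

Result:
id | name  | years
---+-------+------
1  | Jack  | NULL 
2  | Kate  | NULL 
3  | Grace | NULL 
4  | Iris  | 8    
5  | Eve   | NULL 
7  | Alice | NULL 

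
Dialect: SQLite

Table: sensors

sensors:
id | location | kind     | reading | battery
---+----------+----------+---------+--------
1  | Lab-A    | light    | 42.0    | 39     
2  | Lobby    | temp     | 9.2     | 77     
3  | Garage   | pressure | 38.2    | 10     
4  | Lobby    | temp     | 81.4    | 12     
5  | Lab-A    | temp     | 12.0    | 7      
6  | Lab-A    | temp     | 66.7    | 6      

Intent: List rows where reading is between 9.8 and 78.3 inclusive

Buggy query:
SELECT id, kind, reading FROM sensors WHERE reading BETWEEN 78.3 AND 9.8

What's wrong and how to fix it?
Bug: BETWEEN expects the lower bound first; with 78.3 AND 9.8 the range is empty

Fix: Swap the bounds so the smaller value comes first

Corrected query:
SELECT id, kind, reading FROM sensors WHERE reading BETWEEN 9.8 AND 78.3

Result:
id | kind     | reading
---+----------+--------
1  | light    | 42     
3  | pressure | 38.2   
5  | temp     | 12     
6  | temp     | 66.7   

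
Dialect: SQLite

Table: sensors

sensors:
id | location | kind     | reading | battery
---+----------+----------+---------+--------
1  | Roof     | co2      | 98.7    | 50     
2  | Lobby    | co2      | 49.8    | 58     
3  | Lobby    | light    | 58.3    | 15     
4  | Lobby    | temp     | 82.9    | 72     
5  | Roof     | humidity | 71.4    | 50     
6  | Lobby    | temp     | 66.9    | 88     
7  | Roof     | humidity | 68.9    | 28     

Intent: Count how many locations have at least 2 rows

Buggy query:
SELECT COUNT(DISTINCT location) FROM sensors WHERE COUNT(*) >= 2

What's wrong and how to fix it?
Bug: WHERE filters individual rows, not groups, so a group-level COUNT is invalid there

Fix: Group first with HAVING COUNT(*) >= 2, then COUNT the resulting groups

Corrected query:
SELECT COUNT(*) FROM (SELECT location FROM sensors GROUP BY location HAVING COUNT(*) >= 2)

Result:
COUNT(*)
--------
2       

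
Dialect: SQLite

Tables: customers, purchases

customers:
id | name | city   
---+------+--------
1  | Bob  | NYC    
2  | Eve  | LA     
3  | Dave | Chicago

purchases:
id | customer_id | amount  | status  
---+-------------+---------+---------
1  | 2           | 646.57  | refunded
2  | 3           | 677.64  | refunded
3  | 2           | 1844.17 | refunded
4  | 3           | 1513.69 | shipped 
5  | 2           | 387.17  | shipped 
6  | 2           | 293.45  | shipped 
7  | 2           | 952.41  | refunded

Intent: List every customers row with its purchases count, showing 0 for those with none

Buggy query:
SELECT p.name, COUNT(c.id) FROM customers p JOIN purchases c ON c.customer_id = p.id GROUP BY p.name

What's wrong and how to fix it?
Bug: An inner join excludes parents with zero children

Fix: Use LEFT JOIN so parents without children still appear (COUNT(c.id) gives 0)

Corrected query:
SELECT p.name, COUNT(c.id) FROM customers p LEFT JOIN purchases c ON c.customer_id = p.id GROUP BY p.name

Result:
name | COUNT(c.id)
-----+------------
Bob  | 0          
Dave | 2          
Eve  | 5          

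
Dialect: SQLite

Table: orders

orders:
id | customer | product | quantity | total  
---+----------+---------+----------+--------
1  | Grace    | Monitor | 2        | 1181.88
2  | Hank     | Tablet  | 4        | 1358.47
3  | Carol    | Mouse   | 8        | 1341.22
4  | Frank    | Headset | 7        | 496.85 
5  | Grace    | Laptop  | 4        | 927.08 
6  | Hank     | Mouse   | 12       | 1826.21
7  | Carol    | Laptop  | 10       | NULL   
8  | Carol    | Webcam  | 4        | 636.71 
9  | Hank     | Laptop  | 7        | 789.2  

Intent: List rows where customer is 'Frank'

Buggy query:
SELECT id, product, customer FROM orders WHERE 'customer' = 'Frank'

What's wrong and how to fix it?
Bug: Single quotes denote string literals in SQL; the column name is being compared as a constant string

Fix: Reference the column as customer without single quotes

Corrected query:
SELECT id, product, customer FROM orders WHERE customer = 'Frank'

Result:
id | product | customer
---+---------+---------
4  | Headset | Frank   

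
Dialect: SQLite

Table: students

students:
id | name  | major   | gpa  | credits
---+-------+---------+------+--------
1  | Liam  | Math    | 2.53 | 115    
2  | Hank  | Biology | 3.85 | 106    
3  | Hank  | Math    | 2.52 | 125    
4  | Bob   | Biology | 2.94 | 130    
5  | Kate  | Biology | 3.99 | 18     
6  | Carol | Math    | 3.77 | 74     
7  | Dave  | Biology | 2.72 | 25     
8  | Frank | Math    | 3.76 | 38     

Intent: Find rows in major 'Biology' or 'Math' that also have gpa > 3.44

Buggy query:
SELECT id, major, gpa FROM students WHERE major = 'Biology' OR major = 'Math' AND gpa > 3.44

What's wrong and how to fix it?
Bug: Without parentheses, AND is evaluated before OR, so the gpa filter only applies to the 'Math' branch

Fix: Add parentheses around the OR so the AND applies to both alternatives

Corrected query:
SELECT id, major, gpa FROM students WHERE (major = 'Biology' OR major = 'Math') AND gpa > 3.44

Result:
id | major   | gpa 
---+---------+-----
2  | Biology | 3.85
5  | Biology | 3.99
6  | Math    | 3.77
8  | Math    | 3.76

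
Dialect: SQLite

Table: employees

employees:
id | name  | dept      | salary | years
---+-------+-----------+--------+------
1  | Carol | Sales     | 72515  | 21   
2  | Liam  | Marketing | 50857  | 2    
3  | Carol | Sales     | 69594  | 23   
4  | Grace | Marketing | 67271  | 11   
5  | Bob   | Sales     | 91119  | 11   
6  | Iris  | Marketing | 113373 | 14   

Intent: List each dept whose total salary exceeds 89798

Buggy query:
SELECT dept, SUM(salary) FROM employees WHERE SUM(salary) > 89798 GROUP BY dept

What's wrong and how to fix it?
Bug: Aggregate functions cannot appear in a WHERE clause

Fix: Use HAVING (which filters groups after aggregation) instead of WHERE

Corrected query:
SELECT dept, SUM(salary) FROM employees GROUP BY dept HAVING SUM(salary) > 89798

Result:
dept      | SUM(salary)
----------+------------
Marketing | 231501     
Sales     | 233228     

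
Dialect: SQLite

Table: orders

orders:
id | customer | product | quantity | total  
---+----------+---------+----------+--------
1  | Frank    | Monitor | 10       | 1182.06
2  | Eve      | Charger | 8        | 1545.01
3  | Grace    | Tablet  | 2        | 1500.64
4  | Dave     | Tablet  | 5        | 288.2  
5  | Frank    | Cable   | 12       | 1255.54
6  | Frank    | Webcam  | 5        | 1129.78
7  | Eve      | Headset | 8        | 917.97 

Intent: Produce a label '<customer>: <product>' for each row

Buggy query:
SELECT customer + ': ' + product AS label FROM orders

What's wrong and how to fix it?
Bug: '+' is numeric addition; on text columns SQLite converts them to 0 instead of concatenating

Fix: Use the || operator for string concatenation

Corrected query:
SELECT customer || ': ' || product AS label FROM orders

Result:
label         
--------------
Frank: Monitor
Eve: Charger  
Grace: Tablet 
Dave: Tablet  
Frank: Cable  
Frank: Webcam 
Eve: Headset  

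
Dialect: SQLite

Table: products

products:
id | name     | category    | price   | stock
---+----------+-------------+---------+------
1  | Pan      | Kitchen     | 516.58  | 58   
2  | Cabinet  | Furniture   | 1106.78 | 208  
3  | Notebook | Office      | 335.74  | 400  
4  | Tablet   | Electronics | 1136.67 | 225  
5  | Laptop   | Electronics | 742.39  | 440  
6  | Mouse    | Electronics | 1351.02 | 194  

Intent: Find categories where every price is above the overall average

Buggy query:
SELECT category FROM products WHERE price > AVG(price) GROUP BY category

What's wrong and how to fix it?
Bug: WHERE evaluates per row before aggregation, so AVG() is unavailable

Fix: Compute the overall average in a scalar subquery and compare each group's MIN against it in HAVING

Corrected query:
SELECT category FROM products GROUP BY category HAVING MIN(price) > (SELECT AVG(price) FROM products)

Result:
category 
---------
Furniture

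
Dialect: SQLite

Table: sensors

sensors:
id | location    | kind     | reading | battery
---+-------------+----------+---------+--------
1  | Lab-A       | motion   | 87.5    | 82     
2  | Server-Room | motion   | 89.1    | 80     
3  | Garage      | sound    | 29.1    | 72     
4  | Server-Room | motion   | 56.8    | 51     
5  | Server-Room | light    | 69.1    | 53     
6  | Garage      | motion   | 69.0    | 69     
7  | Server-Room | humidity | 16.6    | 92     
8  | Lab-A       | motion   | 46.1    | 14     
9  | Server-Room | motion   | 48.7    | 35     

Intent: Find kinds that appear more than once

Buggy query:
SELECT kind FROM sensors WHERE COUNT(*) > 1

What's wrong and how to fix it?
Bug: WHERE can't reference COUNT(*); aggregates are computed after WHERE

Fix: GROUP BY kind, then filter groups with HAVING COUNT(*) > 1

Corrected query:
SELECT kind FROM sensors GROUP BY kind HAVING COUNT(*) > 1

Result:
kind  
------
motion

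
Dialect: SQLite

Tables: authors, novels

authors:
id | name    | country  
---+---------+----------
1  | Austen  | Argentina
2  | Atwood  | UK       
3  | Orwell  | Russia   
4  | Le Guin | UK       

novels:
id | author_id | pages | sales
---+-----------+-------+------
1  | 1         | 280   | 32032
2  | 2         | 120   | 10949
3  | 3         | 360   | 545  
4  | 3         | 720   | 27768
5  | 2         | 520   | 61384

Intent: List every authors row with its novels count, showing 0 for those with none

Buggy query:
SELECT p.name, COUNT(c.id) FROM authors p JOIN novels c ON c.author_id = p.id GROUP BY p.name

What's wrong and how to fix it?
Bug: INNER JOIN drops authors rows that have no matching novels rows

Fix: Use LEFT JOIN so parents without children still appear (COUNT(c.id) gives 0)

Corrected query:
SELECT p.name, COUNT(c.id) FROM authors p LEFT JOIN novels c ON c.author_id = p.id GROUP BY p.name

Result:
name    | COUNT(c.id)
--------+------------
Atwood  | 2          
Austen  | 1          
Le Guin | 0          
Orwell  | 2          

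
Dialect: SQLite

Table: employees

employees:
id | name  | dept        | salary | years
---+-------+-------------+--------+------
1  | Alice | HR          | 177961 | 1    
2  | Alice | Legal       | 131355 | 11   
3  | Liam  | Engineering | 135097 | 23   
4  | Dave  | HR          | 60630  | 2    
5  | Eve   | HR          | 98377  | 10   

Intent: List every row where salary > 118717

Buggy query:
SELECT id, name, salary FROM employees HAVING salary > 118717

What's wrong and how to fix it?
Bug: This is a non-aggregate query (no GROUP BY, no aggregates), so in SQLite the HAVING clause is invalid here; a row-level condition belongs in WHERE

Fix: Replace HAVING with WHERE since the condition applies to individual rows

Corrected query:
SELECT id, name, salary FROM employees WHERE salary > 118717

Result:
id | name  | salary
---+-------+-------
1  | Alice | 177961
2  | Alice | 131355
3  | Liam  | 135097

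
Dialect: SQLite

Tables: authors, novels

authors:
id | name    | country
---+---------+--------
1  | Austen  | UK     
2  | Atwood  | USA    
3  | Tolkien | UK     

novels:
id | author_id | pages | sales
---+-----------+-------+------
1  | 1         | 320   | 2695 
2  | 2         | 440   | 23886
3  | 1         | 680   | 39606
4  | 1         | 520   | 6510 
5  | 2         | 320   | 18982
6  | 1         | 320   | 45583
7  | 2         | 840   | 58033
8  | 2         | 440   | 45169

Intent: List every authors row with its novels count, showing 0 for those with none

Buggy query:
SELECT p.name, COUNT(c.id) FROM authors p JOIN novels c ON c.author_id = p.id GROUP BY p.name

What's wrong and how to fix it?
Bug: INNER JOIN drops authors rows that have no matching novels rows

Fix: Switch to LEFT JOIN to retain unmatched parent rows

Corrected query:
SELECT p.name, COUNT(c.id) FROM authors p LEFT JOIN novels c ON c.author_id = p.id GROUP BY p.name

Result:
name    | COUNT(c.id)
--------+------------
Atwood  | 4          
Austen  | 4          
Tolkien | 0          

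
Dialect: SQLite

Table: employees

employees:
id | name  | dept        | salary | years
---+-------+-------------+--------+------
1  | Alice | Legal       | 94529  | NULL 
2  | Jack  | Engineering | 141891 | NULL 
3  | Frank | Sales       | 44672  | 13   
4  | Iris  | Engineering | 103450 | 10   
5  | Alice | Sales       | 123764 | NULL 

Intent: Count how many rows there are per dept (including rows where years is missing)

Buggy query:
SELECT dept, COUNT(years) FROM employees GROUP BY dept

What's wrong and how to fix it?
Bug: COUNT(column) counts non-NULL values only; rows with NULL years aren't counted

Fix: Replace COUNT(years) with COUNT(*)

Corrected query:
SELECT dept, COUNT(*) FROM employees GROUP BY dept

Result:
dept        | COUNT(*)
------------+---------
Engineering | 2       
Legal       | 1       
Sales       | 2       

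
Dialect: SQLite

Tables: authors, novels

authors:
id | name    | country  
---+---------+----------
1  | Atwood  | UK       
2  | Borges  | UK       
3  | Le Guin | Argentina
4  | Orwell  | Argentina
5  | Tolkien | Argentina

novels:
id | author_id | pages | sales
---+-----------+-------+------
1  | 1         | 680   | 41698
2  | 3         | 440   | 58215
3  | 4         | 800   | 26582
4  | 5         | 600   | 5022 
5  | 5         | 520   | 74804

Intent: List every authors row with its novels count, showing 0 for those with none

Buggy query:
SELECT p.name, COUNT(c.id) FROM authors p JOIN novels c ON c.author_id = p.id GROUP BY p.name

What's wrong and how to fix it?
Bug: INNER JOIN drops authors rows that have no matching novels rows

Fix: Use LEFT JOIN so parents without children still appear (COUNT(c.id) gives 0)

Corrected query:
SELECT p.name, COUNT(c.id) FROM authors p LEFT JOIN novels c ON c.author_id = p.id GROUP BY p.name

Result:
name    | COUNT(c.id)
--------+------------
Atwood  | 1          
Borges  | 0          
Le Guin | 1          
Orwell  | 1          
Tolkien | 2          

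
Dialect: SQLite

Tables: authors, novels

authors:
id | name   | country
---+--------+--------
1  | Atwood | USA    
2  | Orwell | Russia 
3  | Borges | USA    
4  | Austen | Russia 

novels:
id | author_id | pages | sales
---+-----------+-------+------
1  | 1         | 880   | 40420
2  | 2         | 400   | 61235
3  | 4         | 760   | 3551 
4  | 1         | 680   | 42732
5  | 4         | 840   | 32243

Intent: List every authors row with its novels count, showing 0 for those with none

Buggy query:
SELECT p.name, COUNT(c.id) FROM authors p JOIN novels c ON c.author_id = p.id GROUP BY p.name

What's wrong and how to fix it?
Bug: An inner join excludes parents with zero children

Fix: Switch to LEFT JOIN to retain unmatched parent rows

Corrected query:
SELECT p.name, COUNT(c.id) FROM authors p LEFT JOIN novels c ON c.author_id = p.id GROUP BY p.name

Result:
name   | COUNT(c.id)
-------+------------
Atwood | 2          
Austen | 2          
Borges | 0          
Orwell | 1          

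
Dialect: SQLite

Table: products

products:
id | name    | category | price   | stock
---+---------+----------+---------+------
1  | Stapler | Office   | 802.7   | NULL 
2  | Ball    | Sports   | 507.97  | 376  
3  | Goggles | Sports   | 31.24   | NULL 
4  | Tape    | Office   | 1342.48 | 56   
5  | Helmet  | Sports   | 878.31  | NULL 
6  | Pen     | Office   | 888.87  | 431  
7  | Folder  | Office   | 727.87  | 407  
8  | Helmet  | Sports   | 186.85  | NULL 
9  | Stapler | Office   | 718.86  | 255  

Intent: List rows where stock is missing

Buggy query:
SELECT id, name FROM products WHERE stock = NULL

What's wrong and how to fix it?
Bug: '= NULL' is always unknown in SQL three-valued logic, so no rows match

Fix: Use IS NULL to test for NULL

Corrected query:
SELECT id, name FROM products WHERE stock IS NULL

Result:
id | name   
---+--------
1  | Stapler
3  | Goggles
5  | Helmet 
8  | Helmet 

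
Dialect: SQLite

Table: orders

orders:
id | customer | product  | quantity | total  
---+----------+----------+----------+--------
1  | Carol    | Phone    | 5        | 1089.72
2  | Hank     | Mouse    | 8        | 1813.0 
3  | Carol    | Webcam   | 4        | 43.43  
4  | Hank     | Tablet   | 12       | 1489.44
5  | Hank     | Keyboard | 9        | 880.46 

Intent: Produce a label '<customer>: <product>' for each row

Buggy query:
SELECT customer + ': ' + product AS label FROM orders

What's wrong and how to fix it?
Bug: '+' is numeric addition; on text columns SQLite converts them to 0 instead of concatenating

Fix: Replace + with || to concatenate text

Corrected query:
SELECT customer || ': ' || product AS label FROM orders

Result:
label         
--------------
Carol: Phone  
Hank: Mouse   
Carol: Webcam 
Hank: Tablet  
Hank: Keyboard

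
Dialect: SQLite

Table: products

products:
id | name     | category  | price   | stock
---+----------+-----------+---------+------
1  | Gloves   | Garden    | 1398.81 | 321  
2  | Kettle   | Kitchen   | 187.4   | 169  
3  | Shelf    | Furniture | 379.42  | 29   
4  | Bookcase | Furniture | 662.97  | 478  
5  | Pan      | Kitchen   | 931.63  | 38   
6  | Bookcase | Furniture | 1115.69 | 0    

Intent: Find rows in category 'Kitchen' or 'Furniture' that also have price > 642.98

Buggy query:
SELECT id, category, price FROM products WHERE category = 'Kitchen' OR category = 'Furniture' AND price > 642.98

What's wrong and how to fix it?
Bug: AND binds tighter than OR, so this parses as category = 'Kitchen' OR (category = 'Furniture' AND price > 642.98)

Fix: Group the OR with parentheses (or use IN), then AND the threshold

Corrected query:
SELECT id, category, price FROM products WHERE (category = 'Kitchen' OR category = 'Furniture') AND price > 642.98

Result:
id | category  | price  
---+-----------+--------
4  | Furniture | 662.97 
5  | Kitchen   | 931.63 
6  | Furniture | 1115.69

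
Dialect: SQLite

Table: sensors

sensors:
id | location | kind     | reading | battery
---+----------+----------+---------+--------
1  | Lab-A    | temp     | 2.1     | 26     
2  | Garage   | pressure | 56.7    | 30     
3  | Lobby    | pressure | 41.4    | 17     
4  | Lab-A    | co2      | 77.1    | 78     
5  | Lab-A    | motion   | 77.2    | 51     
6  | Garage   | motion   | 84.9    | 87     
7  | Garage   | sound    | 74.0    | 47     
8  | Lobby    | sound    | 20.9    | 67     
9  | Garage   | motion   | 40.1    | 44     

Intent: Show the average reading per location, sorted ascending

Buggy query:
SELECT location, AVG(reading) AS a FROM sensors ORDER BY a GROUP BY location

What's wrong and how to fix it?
Bug: GROUP BY must precede ORDER BY

Fix: Move ORDER BY to the end, after GROUP BY

Corrected query:
SELECT location, AVG(reading) AS a FROM sensors GROUP BY location ORDER BY a

Result:
location | a        
---------+----------
Lobby    | 31.15    
Lab-A    | 52.133333
Garage   | 63.925   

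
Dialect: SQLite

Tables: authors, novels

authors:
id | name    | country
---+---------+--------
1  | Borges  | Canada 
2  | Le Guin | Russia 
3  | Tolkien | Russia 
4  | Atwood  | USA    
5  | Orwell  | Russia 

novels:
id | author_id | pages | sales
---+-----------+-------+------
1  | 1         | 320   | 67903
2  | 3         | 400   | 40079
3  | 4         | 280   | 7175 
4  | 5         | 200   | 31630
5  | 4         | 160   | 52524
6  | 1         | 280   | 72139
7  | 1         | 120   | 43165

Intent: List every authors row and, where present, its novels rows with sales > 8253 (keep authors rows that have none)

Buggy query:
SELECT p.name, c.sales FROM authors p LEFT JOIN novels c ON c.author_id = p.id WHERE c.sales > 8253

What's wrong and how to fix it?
Bug: Filtering c.sales in WHERE discards the NULL rows produced by LEFT JOIN, turning it into an inner join

Fix: Move the right-table condition into the ON clause so unmatched parents are kept

Corrected query:
SELECT p.name, c.sales FROM authors p LEFT JOIN novels c ON c.author_id = p.id AND c.sales > 8253

Result:
name    | sales
--------+------
Borges  | 43165
Borges  | 67903
Borges  | 72139
Le Guin | NULL 
Tolkien | 40079
Atwood  | 52524
Orwell  | 31630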